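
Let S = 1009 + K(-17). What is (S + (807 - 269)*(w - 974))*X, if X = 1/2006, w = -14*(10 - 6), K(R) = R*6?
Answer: -553233/2006 ≈ -275.79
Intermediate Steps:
K(R) = 6*R
w = -56 (w = -14*4 = -56)
X = 1/2006 ≈ 0.00049850
S = 907 (S = 1009 + 6*(-17) = 1009 - 102 = 907)
(S + (807 - 269)*(w - 974))*X = (907 + (807 - 269)*(-56 - 974))*(1/2006) = (907 + 538*(-1030))*(1/2006) = (907 - 554140)*(1/2006) = -553233*1/2006 = -553233/2006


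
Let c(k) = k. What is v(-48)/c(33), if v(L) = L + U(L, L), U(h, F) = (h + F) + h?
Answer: -64/11 ≈ -5.8182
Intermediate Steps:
U(h, F) = F + 2*h (U(h, F) = (F + h) + h = F + 2*h)
v(L) = 4*L (v(L) = L + (L + 2*L) = L + 3*L = 4*L)
v(-48)/c(33) = (4*(-48))/33 = -192*1/33 = -64/11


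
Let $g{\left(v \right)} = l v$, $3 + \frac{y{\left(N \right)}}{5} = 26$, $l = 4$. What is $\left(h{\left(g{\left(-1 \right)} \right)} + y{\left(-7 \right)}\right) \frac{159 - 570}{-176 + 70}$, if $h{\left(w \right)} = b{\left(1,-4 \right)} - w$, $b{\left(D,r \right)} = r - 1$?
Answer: $\frac{23427}{53} \approx 442.02$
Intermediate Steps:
$y{\left(N \right)} = 115$ ($y{\left(N \right)} = -15 + 5 \cdot 26 = -15 + 130 = 115$)
$g{\left(v \right)} = 4 v$
$b{\left(D,r \right)} = -1 + r$ ($b{\left(D,r \right)} = r - 1 = -1 + r$)
$h{\left(w \right)} = -5 - w$ ($h{\left(w \right)} = \left(-1 - 4\right) - w = -5 - w$)
$\left(h{\left(g{\left(-1 \right)} \right)} + y{\left(-7 \right)}\right) \frac{159 - 570}{-176 + 70} = \left(\left(-5 - 4 \left(-1\right)\right) + 115\right) \frac{159 - 570}{-176 + 70} = \left(\left(-5 - -4\right) + 115\right) \left(- \frac{411}{-106}\right) = \left(\left(-5 + 4\right) + 115\right) \left(\left(-411\right) \left(- \frac{1}{106}\right)\right) = \left(-1 + 115\right) \frac{411}{106} = 114 \cdot \frac{411}{106} = \frac{23427}{53}$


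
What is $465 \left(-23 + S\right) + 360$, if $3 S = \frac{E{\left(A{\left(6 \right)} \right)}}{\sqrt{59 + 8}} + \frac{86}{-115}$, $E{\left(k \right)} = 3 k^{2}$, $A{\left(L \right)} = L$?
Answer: $- \frac{240371}{23} + \frac{16740 \sqrt{67}}{67} \approx -8405.8$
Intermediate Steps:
$S = - \frac{86}{345} + \frac{36 \sqrt{67}}{67}$ ($S = \frac{\frac{3 \cdot 6^{2}}{\sqrt{59 + 8}} + \frac{86}{-115}}{3} = \frac{\frac{3 \cdot 36}{\sqrt{67}} + 86 \left(- \frac{1}{115}\right)}{3} = \frac{108 \frac{\sqrt{67}}{67} - \frac{86}{115}}{3} = \frac{\frac{108 \sqrt{67}}{67} - \frac{86}{115}}{3} = \frac{- \frac{86}{115} + \frac{108 \sqrt{67}}{67}}{3} = - \frac{86}{345} + \frac{36 \sqrt{67}}{67} \approx 4.1488$)
$465 \left(-23 + S\right) + 360 = 465 \left(-23 - \left(\frac{86}{345} - \frac{36 \sqrt{67}}{67}\right)\right) + 360 = 465 \left(- \frac{8021}{345} + \frac{36 \sqrt{67}}{67}\right) + 360 = \left(- \frac{248651}{23} + \frac{16740 \sqrt{67}}{67}\right) + 360 = - \frac{240371}{23} + \frac{16740 \sqrt{67}}{67}$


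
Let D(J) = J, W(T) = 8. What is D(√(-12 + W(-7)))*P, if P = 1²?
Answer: 2*I ≈ 2.0*I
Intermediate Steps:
P = 1
D(√(-12 + W(-7)))*P = √(-12 + 8)*1 = √(-4)*1 = (2*I)*1 = 2*I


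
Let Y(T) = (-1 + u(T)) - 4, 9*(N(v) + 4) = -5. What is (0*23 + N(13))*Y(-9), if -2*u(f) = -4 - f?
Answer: 205/6 ≈ 34.167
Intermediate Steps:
N(v) = -41/9 (N(v) = -4 + (⅑)*(-5) = -4 - 5/9 = -41/9)
u(f) = 2 + f/2 (u(f) = -(-4 - f)/2 = 2 + f/2)
Y(T) = -3 + T/2 (Y(T) = (-1 + (2 + T/2)) - 4 = (1 + T/2) - 4 = -3 + T/2)
(0*23 + N(13))*Y(-9) = (0*23 - 41/9)*(-3 + (½)*(-9)) = (0 - 41/9)*(-3 - 9/2) = -41/9*(-15/2) = 205/6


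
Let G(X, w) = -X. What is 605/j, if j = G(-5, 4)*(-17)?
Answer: -121/17 ≈ -7.1176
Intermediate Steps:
j = -85 (j = -1*(-5)*(-17) = 5*(-17) = -85)
605/j = 605/(-85) = 605*(-1/85) = -121/17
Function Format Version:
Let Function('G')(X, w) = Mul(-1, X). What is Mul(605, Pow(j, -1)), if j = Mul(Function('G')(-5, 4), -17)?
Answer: Rational(-121, 17) ≈ -7.1176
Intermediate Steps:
j = -85 (j = Mul(Mul(-1, -5), -17) = Mul(5, -17) = -85)
Mul(605, Pow(j, -1)) = Mul(605, Pow(-85, -1)) = Mul(605, Rational(-1, 85)) = Rational(-121, 17)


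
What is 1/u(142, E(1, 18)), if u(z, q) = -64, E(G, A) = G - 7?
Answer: -1/64 ≈ -0.015625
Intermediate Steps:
E(G, A) = -7 + G
1/u(142, E(1, 18)) = 1/(-64) = -1/64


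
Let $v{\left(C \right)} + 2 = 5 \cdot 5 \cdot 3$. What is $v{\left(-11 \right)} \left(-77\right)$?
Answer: $-5621$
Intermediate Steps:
$v{\left(C \right)} = 73$ ($v{\left(C \right)} = -2 + 5 \cdot 5 \cdot 3 = -2 + 25 \cdot 3 = -2 + 75 = 73$)
$v{\left(-11 \right)} \left(-77\right) = 73 \left(-77\right) = -5621$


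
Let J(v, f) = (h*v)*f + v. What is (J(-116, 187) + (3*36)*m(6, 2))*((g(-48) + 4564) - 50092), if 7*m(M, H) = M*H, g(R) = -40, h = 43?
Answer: 297504722944/7 ≈ 4.2501e+10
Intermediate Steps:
J(v, f) = v + 43*f*v (J(v, f) = (43*v)*f + v = 43*f*v + v = v + 43*f*v)
m(M, H) = H*M/7 (m(M, H) = (M*H)/7 = (H*M)/7 = H*M/7)
(J(-116, 187) + (3*36)*m(6, 2))*((g(-48) + 4564) - 50092) = (-116*(1 + 43*187) + (3*36)*((⅐)*2*6))*((-40 + 4564) - 50092) = (-116*(1 + 8041) + 108*(12/7))*(4524 - 50092) = (-116*8042 + 1296/7)*(-45568) = (-932872 + 1296/7)*(-45568) = -6528808/7*(-45568) = 297504722944/7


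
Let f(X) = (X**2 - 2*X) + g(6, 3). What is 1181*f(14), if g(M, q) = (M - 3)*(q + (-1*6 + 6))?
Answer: 209037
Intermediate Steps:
g(M, q) = q*(-3 + M) (g(M, q) = (-3 + M)*(q + (-6 + 6)) = (-3 + M)*(q + 0) = (-3 + M)*q = q*(-3 + M))
f(X) = 9 + X**2 - 2*X (f(X) = (X**2 - 2*X) + 3*(-3 + 6) = (X**2 - 2*X) + 3*3 = (X**2 - 2*X) + 9 = 9 + X**2 - 2*X)
1181*f(14) = 1181*(9 + 14**2 - 2*14) = 1181*(9 + 196 - 28) = 1181*177 = 209037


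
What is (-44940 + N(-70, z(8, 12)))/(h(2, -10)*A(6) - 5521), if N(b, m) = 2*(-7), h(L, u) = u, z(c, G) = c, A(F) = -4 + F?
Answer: 44954/5541 ≈ 8.1130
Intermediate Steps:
N(b, m) = -14
(-44940 + N(-70, z(8, 12)))/(h(2, -10)*A(6) - 5521) = (-44940 - 14)/(-10*(-4 + 6) - 5521) = -44954/(-10*2 - 5521) = -44954/(-20 - 5521) = -44954/(-5541) = -44954*(-1/5541) = 44954/5541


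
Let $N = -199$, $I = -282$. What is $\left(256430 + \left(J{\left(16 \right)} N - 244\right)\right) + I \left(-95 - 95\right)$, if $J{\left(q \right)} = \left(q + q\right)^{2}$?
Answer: $105990$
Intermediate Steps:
$J{\left(q \right)} = 4 q^{2}$ ($J{\left(q \right)} = \left(2 q\right)^{2} = 4 q^{2}$)
$\left(256430 + \left(J{\left(16 \right)} N - 244\right)\right) + I \left(-95 - 95\right) = \left(256430 + \left(4 \cdot 16^{2} \left(-199\right) - 244\right)\right) - 282 \left(-95 - 95\right) = \left(256430 + \left(4 \cdot 256 \left(-199\right) - 244\right)\right) - -53580 = \left(256430 + \left(1024 \left(-199\right) - 244\right)\right) + 53580 = \left(256430 - 204020\right) + 53580 = 52410 + 53580 = 105990$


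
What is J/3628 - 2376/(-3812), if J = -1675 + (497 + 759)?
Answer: 1755725/3457484 ≈ 0.50780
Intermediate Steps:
J = -419 (J = -1675 + 1256 = -419)
J/3628 - 2376/(-3812) = -419/3628 - 2376/(-3812) = -419*1/3628 - 2376*(-1/3812) = -419/3628 + 594/953 = 1755725/3457484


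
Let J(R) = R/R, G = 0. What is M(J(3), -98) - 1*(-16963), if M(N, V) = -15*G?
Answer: 16963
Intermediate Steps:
J(R) = 1
M(N, V) = 0 (M(N, V) = -15*0 = 0)
M(J(3), -98) - 1*(-16963) = 0 - 1*(-16963) = 0 + 16963 = 16963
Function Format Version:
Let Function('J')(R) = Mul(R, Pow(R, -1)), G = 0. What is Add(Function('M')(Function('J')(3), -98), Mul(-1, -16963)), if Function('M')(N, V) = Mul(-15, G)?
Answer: 16963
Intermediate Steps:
Function('J')(R) = 1
Function('M')(N, V) = 0 (Function('M')(N, V) = Mul(-15, 0) = 0)
Add(Function('M')(Function('J')(3), -98), Mul(-1, -16963)) = Add(0, Mul(-1, -16963)) = Add(0, 16963) = 16963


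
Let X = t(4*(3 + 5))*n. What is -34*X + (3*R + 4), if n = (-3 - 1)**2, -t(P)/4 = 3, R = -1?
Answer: 6529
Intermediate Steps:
t(P) = -12 (t(P) = -4*3 = -12)
n = 16 (n = (-4)**2 = 16)
X = -192 (X = -12*16 = -192)
-34*X + (3*R + 4) = -34*(-192) + (3*(-1) + 4) = 6528 + (-3 + 4) = 6528 + 1 = 6529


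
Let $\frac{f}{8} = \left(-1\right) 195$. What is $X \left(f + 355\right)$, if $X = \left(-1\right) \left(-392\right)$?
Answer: $-472360$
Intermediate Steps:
$X = 392$
$f = -1560$ ($f = 8 \left(\left(-1\right) 195\right) = 8 \left(-195\right) = -1560$)
$X \left(f + 355\right) = 392 \left(-1560 + 355\right) = 392 \left(-1205\right) = -472360$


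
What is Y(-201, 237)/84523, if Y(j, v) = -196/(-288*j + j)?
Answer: -28/696554043 ≈ -4.0198e-8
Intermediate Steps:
Y(j, v) = 28/(41*j) (Y(j, v) = -196*(-1/(287*j)) = -(-28)/(41*j) = 28/(41*j))
Y(-201, 237)/84523 = ((28/41)/(-201))/84523 = ((28/41)*(-1/201))*(1/84523) = -28/8241*1/84523 = -28/696554043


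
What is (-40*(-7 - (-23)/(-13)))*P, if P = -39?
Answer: -13680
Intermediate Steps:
(-40*(-7 - (-23)/(-13)))*P = -40*(-7 - (-23)/(-13))*(-39) = -40*(-7 - (-23)*(-1)/13)*(-39) = -40*(-7 - 1*23/13)*(-39) = -40*(-7 - 23/13)*(-39) = -40*(-114/13)*(-39) = (4560/13)*(-39) = -13680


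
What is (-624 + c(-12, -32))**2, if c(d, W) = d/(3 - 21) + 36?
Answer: 3104644/9 ≈ 3.4496e+5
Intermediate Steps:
c(d, W) = 36 - d/18 (c(d, W) = d/(-18) + 36 = -d/18 + 36 = 36 - d/18)
(-624 + c(-12, -32))**2 = (-624 + (36 - 1/18*(-12)))**2 = (-624 + (36 + 2/3))**2 = (-624 + 110/3)**2 = (-1762/3)**2 = 3104644/9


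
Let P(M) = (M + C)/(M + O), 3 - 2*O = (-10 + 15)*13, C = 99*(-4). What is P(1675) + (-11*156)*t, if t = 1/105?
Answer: -895603/57540 ≈ -15.565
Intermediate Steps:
C = -396
O = -31 (O = 3/2 - (-10 + 15)*13/2 = 3/2 - 5*13/2 = 3/2 - ½*65 = 3/2 - 65/2 = -31)
t = 1/105 ≈ 0.0095238
P(M) = (-396 + M)/(-31 + M) (P(M) = (M - 396)/(M - 31) = (-396 + M)/(-31 + M))
P(1675) + (-11*156)*t = (-396 + 1675)/(-31 + 1675) - 11*156*(1/105) = 1279/1644 - 1716*1/105 = (1/1644)*1279 - 572/35 = 1279/1644 - 572/35 = -895603/57540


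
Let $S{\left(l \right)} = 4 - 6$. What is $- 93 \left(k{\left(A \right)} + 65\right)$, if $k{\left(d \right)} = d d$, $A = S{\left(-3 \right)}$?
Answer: $-6417$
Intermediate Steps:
$S{\left(l \right)} = -2$ ($S{\left(l \right)} = 4 - 6 = -2$)
$A = -2$
$k{\left(d \right)} = d^{2}$
$- 93 \left(k{\left(A \right)} + 65\right) = - 93 \left(\left(-2\right)^{2} + 65\right) = - 93 \left(4 + 65\right) = \left(-93\right) 69 = -6417$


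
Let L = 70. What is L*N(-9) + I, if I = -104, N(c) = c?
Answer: -734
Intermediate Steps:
L*N(-9) + I = 70*(-9) - 104 = -630 - 104 = -734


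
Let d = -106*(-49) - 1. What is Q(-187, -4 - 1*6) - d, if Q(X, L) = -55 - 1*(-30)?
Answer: -5218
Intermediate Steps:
Q(X, L) = -25 (Q(X, L) = -55 + 30 = -25)
d = 5193 (d = 5194 - 1 = 5193)
Q(-187, -4 - 1*6) - d = -25 - 1*5193 = -25 - 5193 = -5218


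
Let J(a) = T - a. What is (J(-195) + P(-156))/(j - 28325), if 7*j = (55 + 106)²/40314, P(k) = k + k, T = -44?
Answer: 6490554/1141890347 ≈ 0.0056840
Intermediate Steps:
P(k) = 2*k
J(a) = -44 - a
j = 3703/40314 (j = ((55 + 106)²/40314)/7 = (161²*(1/40314))/7 = (25921*(1/40314))/7 = (⅐)*(25921/40314) = 3703/40314 ≈ 0.091854)
(J(-195) + P(-156))/(j - 28325) = ((-44 - 1*(-195)) + 2*(-156))/(3703/40314 - 28325) = ((-44 + 195) - 312)/(-1141890347/40314) = (151 - 312)*(-40314/1141890347) = -161*(-40314/1141890347) = 6490554/1141890347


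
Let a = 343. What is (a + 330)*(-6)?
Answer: -4038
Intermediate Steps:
(a + 330)*(-6) = (343 + 330)*(-6) = 673*(-6) = -4038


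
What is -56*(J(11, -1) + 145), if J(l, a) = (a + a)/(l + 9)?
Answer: -40572/5 ≈ -8114.4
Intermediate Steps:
J(l, a) = 2*a/(9 + l) (J(l, a) = (2*a)/(9 + l) = 2*a/(9 + l))
-56*(J(11, -1) + 145) = -56*(2*(-1)/(9 + 11) + 145) = -56*(2*(-1)/20 + 145) = -56*(2*(-1)*(1/20) + 145) = -56*(-⅒ + 145) = -56*1449/10 = -40572/5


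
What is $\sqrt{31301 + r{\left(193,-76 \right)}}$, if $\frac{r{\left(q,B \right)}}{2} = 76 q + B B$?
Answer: $3 \sqrt{8021} \approx 268.68$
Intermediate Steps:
$r{\left(q,B \right)} = 2 B^{2} + 152 q$ ($r{\left(q,B \right)} = 2 \left(76 q + B B\right) = 2 \left(76 q + B^{2}\right) = 2 \left(B^{2} + 76 q\right) = 2 B^{2} + 152 q$)
$\sqrt{31301 + r{\left(193,-76 \right)}} = \sqrt{31301 + \left(2 \left(-76\right)^{2} + 152 \cdot 193\right)} = \sqrt{31301 + \left(2 \cdot 5776 + 29336\right)} = \sqrt{31301 + \left(11552 + 29336\right)} = \sqrt{31301 + 40888} = \sqrt{72189} = 3 \sqrt{8021}$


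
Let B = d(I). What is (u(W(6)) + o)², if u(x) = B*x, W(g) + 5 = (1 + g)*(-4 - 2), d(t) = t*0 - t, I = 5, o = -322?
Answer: 7569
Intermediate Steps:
d(t) = -t (d(t) = 0 - t = -t)
W(g) = -11 - 6*g (W(g) = -5 + (1 + g)*(-4 - 2) = -5 + (1 + g)*(-6) = -5 + (-6 - 6*g) = -11 - 6*g)
B = -5 (B = -1*5 = -5)
u(x) = -5*x
(u(W(6)) + o)² = (-5*(-11 - 6*6) - 322)² = (-5*(-11 - 36) - 322)² = (-5*(-47) - 322)² = (235 - 322)² = (-87)² = 7569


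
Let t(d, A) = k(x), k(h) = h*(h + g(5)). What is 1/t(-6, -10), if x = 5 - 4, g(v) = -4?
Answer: -⅓ ≈ -0.33333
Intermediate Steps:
x = 1
k(h) = h*(-4 + h) (k(h) = h*(h - 4) = h*(-4 + h))
t(d, A) = -3 (t(d, A) = 1*(-4 + 1) = 1*(-3) = -3)
1/t(-6, -10) = 1/(-3) = -⅓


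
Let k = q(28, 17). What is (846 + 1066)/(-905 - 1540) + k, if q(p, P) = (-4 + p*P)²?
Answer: 544704968/2445 ≈ 2.2278e+5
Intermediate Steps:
q(p, P) = (-4 + P*p)²
k = 222784 (k = (-4 + 17*28)² = (-4 + 476)² = 472² = 222784)
(846 + 1066)/(-905 - 1540) + k = (846 + 1066)/(-905 - 1540) + 222784 = 1912/(-2445) + 222784 = 1912*(-1/2445) + 222784 = -1912/2445 + 222784 = 544704968/2445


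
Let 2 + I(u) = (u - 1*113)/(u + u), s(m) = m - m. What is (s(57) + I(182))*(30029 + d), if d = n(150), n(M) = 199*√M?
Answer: -19789111/364 - 655705*√6/364 ≈ -58778.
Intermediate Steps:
s(m) = 0
d = 995*√6 (d = 199*√150 = 199*(5*√6) = 995*√6 ≈ 2437.2)
I(u) = -2 + (-113 + u)/(2*u) (I(u) = -2 + (u - 1*113)/(u + u) = -2 + (u - 113)/((2*u)) = -2 + (-113 + u)*(1/(2*u)) = -2 + (-113 + u)/(2*u))
(s(57) + I(182))*(30029 + d) = (0 + (½)*(-113 - 3*182)/182)*(30029 + 995*√6) = (0 + (½)*(1/182)*(-113 - 546))*(30029 + 995*√6) = (0 + (½)*(1/182)*(-659))*(30029 + 995*√6) = (0 - 659/364)*(30029 + 995*√6) = -659*(30029 + 995*√6)/364 = -19789111/364 - 655705*√6/364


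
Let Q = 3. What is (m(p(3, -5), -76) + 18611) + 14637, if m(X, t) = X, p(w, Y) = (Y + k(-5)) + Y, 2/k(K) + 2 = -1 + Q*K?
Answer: 299141/9 ≈ 33238.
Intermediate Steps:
k(K) = 2/(-3 + 3*K) (k(K) = 2/(-2 + (-1 + 3*K)) = 2/(-3 + 3*K))
p(w, Y) = -⅑ + 2*Y (p(w, Y) = (Y + 2/(3*(-1 - 5))) + Y = (Y + (⅔)/(-6)) + Y = (Y + (⅔)*(-⅙)) + Y = (Y - ⅑) + Y = (-⅑ + Y) + Y = -⅑ + 2*Y)
(m(p(3, -5), -76) + 18611) + 14637 = ((-⅑ + 2*(-5)) + 18611) + 14637 = ((-⅑ - 10) + 18611) + 14637 = (-91/9 + 18611) + 14637 = 167408/9 + 14637 = 299141/9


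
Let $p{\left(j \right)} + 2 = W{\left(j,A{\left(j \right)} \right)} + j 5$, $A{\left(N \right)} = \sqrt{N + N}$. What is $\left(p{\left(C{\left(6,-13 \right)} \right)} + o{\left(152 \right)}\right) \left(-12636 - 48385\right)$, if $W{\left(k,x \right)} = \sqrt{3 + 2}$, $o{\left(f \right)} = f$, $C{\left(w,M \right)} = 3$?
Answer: $-10068465 - 61021 \sqrt{5} \approx -1.0205 \cdot 10^{7}$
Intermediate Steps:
$A{\left(N \right)} = \sqrt{2} \sqrt{N}$ ($A{\left(N \right)} = \sqrt{2 N} = \sqrt{2} \sqrt{N}$)
$W{\left(k,x \right)} = \sqrt{5}$
$p{\left(j \right)} = -2 + \sqrt{5} + 5 j$ ($p{\left(j \right)} = -2 + \left(\sqrt{5} + j 5\right) = -2 + \left(\sqrt{5} + 5 j\right) = -2 + \sqrt{5} + 5 j$)
$\left(p{\left(C{\left(6,-13 \right)} \right)} + o{\left(152 \right)}\right) \left(-12636 - 48385\right) = \left(\left(-2 + \sqrt{5} + 5 \cdot 3\right) + 152\right) \left(-12636 - 48385\right) = \left(\left(-2 + \sqrt{5} + 15\right) + 152\right) \left(-61021\right) = \left(\left(13 + \sqrt{5}\right) + 152\right) \left(-61021\right) = \left(165 + \sqrt{5}\right) \left(-61021\right) = -10068465 - 61021 \sqrt{5}$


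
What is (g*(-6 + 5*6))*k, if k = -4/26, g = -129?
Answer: 6192/13 ≈ 476.31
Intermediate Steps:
k = -2/13 (k = -4*1/26 = -2/13 ≈ -0.15385)
(g*(-6 + 5*6))*k = -129*(-6 + 5*6)*(-2/13) = -129*(-6 + 30)*(-2/13) = -129*24*(-2/13) = -3096*(-2/13) = 6192/13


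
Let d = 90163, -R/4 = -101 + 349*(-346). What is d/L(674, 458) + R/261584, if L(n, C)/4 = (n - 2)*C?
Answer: 38670343367/20127319296 ≈ 1.9213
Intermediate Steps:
R = 483420 (R = -4*(-101 + 349*(-346)) = -4*(-101 - 120754) = -4*(-120855) = 483420)
L(n, C) = 4*C*(-2 + n) (L(n, C) = 4*((n - 2)*C) = 4*((-2 + n)*C) = 4*(C*(-2 + n)) = 4*C*(-2 + n))
d/L(674, 458) + R/261584 = 90163/((4*458*(-2 + 674))) + 483420/261584 = 90163/((4*458*672)) + 483420*(1/261584) = 90163/1231104 + 120855/65396 = 38670343367/20127319296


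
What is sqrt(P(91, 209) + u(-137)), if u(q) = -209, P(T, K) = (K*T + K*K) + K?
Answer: 10*sqrt(627) ≈ 250.40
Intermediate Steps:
P(T, K) = K + K**2 + K*T (P(T, K) = (K*T + K**2) + K = (K**2 + K*T) + K = K + K**2 + K*T)
sqrt(P(91, 209) + u(-137)) = sqrt(209*(1 + 209 + 91) - 209) = sqrt(209*301 - 209) = sqrt(62909 - 209) = sqrt(62700) = 10*sqrt(627)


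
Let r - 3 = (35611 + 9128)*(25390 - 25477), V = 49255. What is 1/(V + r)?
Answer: -1/3843035 ≈ -2.6021e-7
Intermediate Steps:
r = -3892290 (r = 3 + (35611 + 9128)*(25390 - 25477) = 3 + 44739*(-87) = 3 - 3892293 = -3892290)
1/(V + r) = 1/(49255 - 3892290) = 1/(-3843035) = -1/3843035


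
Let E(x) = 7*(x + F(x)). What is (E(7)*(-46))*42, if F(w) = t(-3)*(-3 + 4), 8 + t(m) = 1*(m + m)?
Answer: 94668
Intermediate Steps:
t(m) = -8 + 2*m (t(m) = -8 + 1*(m + m) = -8 + 1*(2*m) = -8 + 2*m)
F(w) = -14 (F(w) = (-8 + 2*(-3))*(-3 + 4) = (-8 - 6)*1 = -14*1 = -14)
E(x) = -98 + 7*x (E(x) = 7*(x - 14) = 7*(-14 + x) = -98 + 7*x)
(E(7)*(-46))*42 = ((-98 + 7*7)*(-46))*42 = ((-98 + 49)*(-46))*42 = -49*(-46)*42 = 2254*42 = 94668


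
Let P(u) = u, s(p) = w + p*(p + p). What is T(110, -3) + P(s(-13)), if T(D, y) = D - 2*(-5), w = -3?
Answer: 455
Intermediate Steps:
T(D, y) = 10 + D (T(D, y) = D + 10 = 10 + D)
s(p) = -3 + 2*p² (s(p) = -3 + p*(p + p) = -3 + p*(2*p) = -3 + 2*p²)
T(110, -3) + P(s(-13)) = (10 + 110) + (-3 + 2*(-13)²) = 120 + (-3 + 2*169) = 120 + (-3 + 338) = 120 + 335 = 455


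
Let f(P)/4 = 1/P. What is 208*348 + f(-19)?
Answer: 1375292/19 ≈ 72384.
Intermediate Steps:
f(P) = 4/P
208*348 + f(-19) = 208*348 + 4/(-19) = 72384 + 4*(-1/19) = 72384 - 4/19 = 1375292/19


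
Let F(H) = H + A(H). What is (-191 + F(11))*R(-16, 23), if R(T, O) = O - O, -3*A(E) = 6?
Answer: 0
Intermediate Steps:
A(E) = -2 (A(E) = -1/3*6 = -2)
R(T, O) = 0
F(H) = -2 + H (F(H) = H - 2 = -2 + H)
(-191 + F(11))*R(-16, 23) = (-191 + (-2 + 11))*0 = (-191 + 9)*0 = -182*0 = 0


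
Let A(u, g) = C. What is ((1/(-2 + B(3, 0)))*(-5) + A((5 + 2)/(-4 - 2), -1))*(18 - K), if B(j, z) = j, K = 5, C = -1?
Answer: -78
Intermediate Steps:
A(u, g) = -1
((1/(-2 + B(3, 0)))*(-5) + A((5 + 2)/(-4 - 2), -1))*(18 - K) = ((1/(-2 + 3))*(-5) - 1)*(18 - 1*5) = ((1/1)*(-5) - 1)*(18 - 5) = ((1*1)*(-5) - 1)*13 = (1*(-5) - 1)*13 = (-5 - 1)*13 = -6*13 = -78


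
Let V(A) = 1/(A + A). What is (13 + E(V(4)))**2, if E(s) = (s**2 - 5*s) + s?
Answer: 641601/4096 ≈ 156.64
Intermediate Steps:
V(A) = 1/(2*A)
E(s) = s**2 - 4*s
(13 + E(V(4)))**2 = (13 + ((1/2)/4)*(-4 + (1/2)/4))**2 = (13 + ((1/2)*(1/4))*(-4 + (1/2)*(1/4)))**2 = (13 + (-4 + 1/8)/8)**2 = (13 + (1/8)*(-31/8))**2 = (13 - 31/64)**2 = (801/64)**2 = 641601/4096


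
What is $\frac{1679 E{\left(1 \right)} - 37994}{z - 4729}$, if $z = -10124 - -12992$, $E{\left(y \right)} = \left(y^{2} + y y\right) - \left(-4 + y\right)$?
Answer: $\frac{29599}{1861} \approx 15.905$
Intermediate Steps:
$E{\left(y \right)} = 4 - y + 2 y^{2}$ ($E{\left(y \right)} = \left(y^{2} + y^{2}\right) - \left(-4 + y\right) = 2 y^{2} - \left(-4 + y\right) = 4 - y + 2 y^{2}$)
$z = 2868$ ($z = -10124 + 12992 = 2868$)
$\frac{1679 E{\left(1 \right)} - 37994}{z - 4729} = \frac{1679 \left(4 - 1 + 2 \cdot 1^{2}\right) - 37994}{2868 - 4729} = \frac{1679 \left(4 - 1 + 2 \cdot 1\right) - 37994}{-1861} = \left(1679 \left(4 - 1 + 2\right) - 37994\right) \left(- \frac{1}{1861}\right) = \left(1679 \cdot 5 - 37994\right) \left(- \frac{1}{1861}\right) = \left(8395 - 37994\right) \left(- \frac{1}{1861}\right) = \left(-29599\right) \left(- \frac{1}{1861}\right) = \frac{29599}{1861}$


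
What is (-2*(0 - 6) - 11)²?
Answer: 1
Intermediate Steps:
(-2*(0 - 6) - 11)² = (-2*(-6) - 11)² = (12 - 11)² = 1² = 1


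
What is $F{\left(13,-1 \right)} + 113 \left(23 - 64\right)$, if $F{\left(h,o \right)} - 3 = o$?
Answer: $-4631$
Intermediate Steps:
$F{\left(h,o \right)} = 3 + o$
$F{\left(13,-1 \right)} + 113 \left(23 - 64\right) = \left(3 - 1\right) + 113 \left(23 - 64\right) = 2 + 113 \left(23 - 64\right) = 2 + 113 \left(-41\right) = 2 - 4633 = -4631$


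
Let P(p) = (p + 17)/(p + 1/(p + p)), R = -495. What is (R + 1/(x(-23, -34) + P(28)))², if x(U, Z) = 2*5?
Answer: 9024779032129/36844900 ≈ 2.4494e+5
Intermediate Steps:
P(p) = (17 + p)/(p + 1/(2*p))
x(U, Z) = 10
(R + 1/(x(-23, -34) + P(28)))² = (-495 + 1/(10 + 2*28*(17 + 28)/(1 + 2*28²)))² = (-495 + 1/(10 + 2*28*45/(1 + 2*784)))² = (-495 + 1/(10 + 2*28*45/(1 + 1568)))² = (-495 + 1/(10 + 2*28*45/1569))² = (-495 + 1/(10 + 2*28*(1/1569)*45))² = (-495 + 1/(10 + 840/523))² = (-495 + 1/(6070/523))² = (-495 + 523/6070)² = (-3004127/6070)² = 9024779032129/36844900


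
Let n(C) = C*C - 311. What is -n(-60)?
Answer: -3289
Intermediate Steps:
n(C) = -311 + C² (n(C) = C² - 311 = -311 + C²)
-n(-60) = -(-311 + (-60)²) = -(-311 + 3600) = -1*3289 = -3289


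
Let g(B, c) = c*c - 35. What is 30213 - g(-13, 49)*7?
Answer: 13651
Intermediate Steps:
g(B, c) = -35 + c² (g(B, c) = c² - 35 = -35 + c²)
30213 - g(-13, 49)*7 = 30213 - (-35 + 49²)*7 = 30213 - (-35 + 2401)*7 = 30213 - 2366*7 = 30213 - 1*16562 = 30213 - 16562 = 13651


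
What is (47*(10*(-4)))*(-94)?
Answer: 176720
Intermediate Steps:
(47*(10*(-4)))*(-94) = (47*(-40))*(-94) = -1880*(-94) = 176720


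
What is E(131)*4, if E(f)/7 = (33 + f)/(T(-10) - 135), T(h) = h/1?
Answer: -4592/145 ≈ -31.669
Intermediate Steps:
T(h) = h (T(h) = h*1 = h)
E(f) = -231/145 - 7*f/145 (E(f) = 7*((33 + f)/(-10 - 135)) = 7*((33 + f)/(-145)) = 7*((33 + f)*(-1/145)) = 7*(-33/145 - f/145) = -231/145 - 7*f/145)
E(131)*4 = (-231/145 - 7/145*131)*4 = (-231/145 - 917/145)*4 = -1148/145*4 = -4592/145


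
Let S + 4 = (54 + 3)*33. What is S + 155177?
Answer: 157054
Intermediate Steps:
S = 1877 (S = -4 + (54 + 3)*33 = -4 + 57*33 = -4 + 1881 = 1877)
S + 155177 = 1877 + 155177 = 157054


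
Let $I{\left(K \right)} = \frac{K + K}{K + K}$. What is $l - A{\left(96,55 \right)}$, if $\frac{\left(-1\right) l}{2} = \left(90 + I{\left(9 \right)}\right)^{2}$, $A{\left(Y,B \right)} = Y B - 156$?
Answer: $-21686$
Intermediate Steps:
$A{\left(Y,B \right)} = -156 + B Y$ ($A{\left(Y,B \right)} = B Y - 156 = -156 + B Y$)
$I{\left(K \right)} = 1$ ($I{\left(K \right)} = \frac{2 K}{2 K} = 2 K \frac{1}{2 K} = 1$)
$l = -16562$ ($l = - 2 \left(90 + 1\right)^{2} = - 2 \cdot 91^{2} = \left(-2\right) 8281 = -16562$)
$l - A{\left(96,55 \right)} = -16562 - \left(-156 + 55 \cdot 96\right) = -16562 - \left(-156 + 5280\right) = -16562 - 5124 = -21686$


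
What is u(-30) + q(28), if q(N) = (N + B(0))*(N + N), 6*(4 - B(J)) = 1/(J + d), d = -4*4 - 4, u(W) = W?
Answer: 26437/15 ≈ 1762.5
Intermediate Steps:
d = -20 (d = -16 - 4 = -20)
B(J) = 4 - 1/(6*(-20 + J)) (B(J) = 4 - 1/(6*(J - 20)) = 4 - 1/(6*(-20 + J)))
q(N) = 2*N*(481/120 + N) (q(N) = (N + (-481 + 24*0)/(6*(-20 + 0)))*(N + N) = (N + (⅙)*(-481 + 0)/(-20))*(2*N) = (N + (⅙)*(-1/20)*(-481))*(2*N) = (N + 481/120)*(2*N) = (481/120 + N)*(2*N) = 2*N*(481/120 + N))
u(-30) + q(28) = -30 + (1/60)*28*(481 + 120*28) = -30 + (1/60)*28*(481 + 3360) = -30 + (1/60)*28*3841 = -30 + 26887/15 = 26437/15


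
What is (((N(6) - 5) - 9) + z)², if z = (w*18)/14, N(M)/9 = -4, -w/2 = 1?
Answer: 135424/49 ≈ 2763.8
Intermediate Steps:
w = -2 (w = -2*1 = -2)
N(M) = -36 (N(M) = 9*(-4) = -36)
z = -18/7 (z = -2*18/14 = -36*1/14 = -18/7 ≈ -2.5714)
(((N(6) - 5) - 9) + z)² = (((-36 - 5) - 9) - 18/7)² = ((-41 - 9) - 18/7)² = (-50 - 18/7)² = (-368/7)² = 135424/49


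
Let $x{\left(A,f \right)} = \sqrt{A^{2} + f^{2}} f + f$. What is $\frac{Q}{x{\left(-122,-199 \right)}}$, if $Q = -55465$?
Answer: $- \frac{55465}{10842316} + \frac{55465 \sqrt{54485}}{10842316} \approx 1.189$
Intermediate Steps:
$x{\left(A,f \right)} = f + f \sqrt{A^{2} + f^{2}}$ ($x{\left(A,f \right)} = f \sqrt{A^{2} + f^{2}} + f = f + f \sqrt{A^{2} + f^{2}}$)
$\frac{Q}{x{\left(-122,-199 \right)}} = - \frac{55465}{\left(-199\right) \left(1 + \sqrt{\left(-122\right)^{2} + \left(-199\right)^{2}}\right)} = - \frac{55465}{\left(-199\right) \left(1 + \sqrt{14884 + 39601}\right)} = - \frac{55465}{\left(-199\right) \left(1 + \sqrt{54485}\right)} = - \frac{55465}{-199 - 199 \sqrt{54485}}$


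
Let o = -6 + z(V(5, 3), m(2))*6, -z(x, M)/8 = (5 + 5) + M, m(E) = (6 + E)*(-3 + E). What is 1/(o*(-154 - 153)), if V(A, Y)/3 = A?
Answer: 1/31314 ≈ 3.1935e-5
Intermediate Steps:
m(E) = (-3 + E)*(6 + E)
V(A, Y) = 3*A
z(x, M) = -80 - 8*M (z(x, M) = -8*((5 + 5) + M) = -8*(10 + M) = -80 - 8*M)
o = -102 (o = -6 + (-80 - 8*(-18 + 2**2 + 3*2))*6 = -6 + (-80 - 8*(-18 + 4 + 6))*6 = -6 + (-80 - 8*(-8))*6 = -6 + (-80 + 64)*6 = -6 - 16*6 = -6 - 96 = -102)
1/(o*(-154 - 153)) = 1/(-102*(-154 - 153)) = 1/(-102*(-307)) = 1/31314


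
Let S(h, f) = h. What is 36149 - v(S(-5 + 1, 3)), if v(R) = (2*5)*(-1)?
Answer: 36159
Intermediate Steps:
v(R) = -10 (v(R) = 10*(-1) = -10)
36149 - v(S(-5 + 1, 3)) = 36149 - 1*(-10) = 36149 + 10 = 36159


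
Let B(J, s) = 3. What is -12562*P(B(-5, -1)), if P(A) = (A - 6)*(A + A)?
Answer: 226116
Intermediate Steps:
P(A) = 2*A*(-6 + A) (P(A) = (-6 + A)*(2*A) = 2*A*(-6 + A))
-12562*P(B(-5, -1)) = -25124*3*(-6 + 3) = -25124*3*(-3) = -12562*(-18) = 226116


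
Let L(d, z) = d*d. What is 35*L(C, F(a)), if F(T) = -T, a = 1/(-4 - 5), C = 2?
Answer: 140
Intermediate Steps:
a = -1/9 (a = 1/(-9) = -1/9 ≈ -0.11111)
L(d, z) = d**2
35*L(C, F(a)) = 35*2**2 = 35*4 = 140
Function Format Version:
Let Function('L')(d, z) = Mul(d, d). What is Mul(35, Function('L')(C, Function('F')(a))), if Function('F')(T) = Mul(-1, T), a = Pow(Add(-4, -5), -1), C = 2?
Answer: 140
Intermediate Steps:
a = Rational(-1, 9) (a = Pow(-9, -1) = Rational(-1, 9) ≈ -0.11111)
Function('L')(d, z) = Pow(d, 2)
Mul(35, Function('L')(C, Function('F')(a))) = Mul(35, Pow(2, 2)) = Mul(35, 4) = 140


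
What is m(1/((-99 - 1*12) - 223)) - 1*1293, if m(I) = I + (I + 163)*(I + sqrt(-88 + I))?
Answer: -144296683/111556 + 54441*I*sqrt(9817262)/111556 ≈ -1293.5 + 1529.1*I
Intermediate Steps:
m(I) = I + (163 + I)*(I + sqrt(-88 + I))
m(1/((-99 - 1*12) - 223)) - 1*1293 = ((1/((-99 - 1*12) - 223))**2 + 163*sqrt(-88 + 1/((-99 - 1*12) - 223)) + 164/((-99 - 1*12) - 223) + sqrt(-88 + 1/((-99 - 1*12) - 223))/((-99 - 1*12) - 223)) - 1*1293 = ((1/((-99 - 12) - 223))**2 + 163*sqrt(-88 + 1/((-99 - 12) - 223)) + 164/((-99 - 12) - 223) + sqrt(-88 + 1/((-99 - 12) - 223))/((-99 - 12) - 223)) - 1293 = ((1/(-111 - 223))**2 + 163*sqrt(-88 + 1/(-111 - 223)) + 164/(-111 - 223) + sqrt(-88 + 1/(-111 - 223))/(-111 - 223)) - 1293 = ((1/(-334))**2 + 163*sqrt(-88 + 1/(-334)) + 164/(-334) + sqrt(-88 + 1/(-334))/(-334)) - 1293 = ((-1/334)**2 + 163*sqrt(-88 - 1/334) + 164*(-1/334) - sqrt(-88 - 1/334)/334) - 1293 = (1/111556 + 163*sqrt(-29393/334) - 82/167 - I*sqrt(9817262)/111556) - 1293 = (1/111556 + 163*(I*sqrt(9817262)/334) - 82/167 - I*sqrt(9817262)/111556) - 1293 = (1/111556 + 163*I*sqrt(9817262)/334 - 82/167 - I*sqrt(9817262)/111556) - 1293 = (-54775/111556 + 54441*I*sqrt(9817262)/111556) - 1293 = -144296683/111556 + 54441*I*sqrt(9817262)/111556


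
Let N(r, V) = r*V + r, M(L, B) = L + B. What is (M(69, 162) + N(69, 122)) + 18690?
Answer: 27408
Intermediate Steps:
M(L, B) = B + L
N(r, V) = r + V*r (N(r, V) = V*r + r = r + V*r)
(M(69, 162) + N(69, 122)) + 18690 = ((162 + 69) + 69*(1 + 122)) + 18690 = (231 + 69*123) + 18690 = (231 + 8487) + 18690 = 8718 + 18690 = 27408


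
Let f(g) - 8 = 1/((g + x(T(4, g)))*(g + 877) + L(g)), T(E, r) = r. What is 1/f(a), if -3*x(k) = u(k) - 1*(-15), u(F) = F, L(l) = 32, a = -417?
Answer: 130148/1041183 ≈ 0.12500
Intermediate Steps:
x(k) = -5 - k/3 (x(k) = -(k - 1*(-15))/3 = -(k + 15)/3 = -(15 + k)/3 = -5 - k/3)
f(g) = 8 + 1/(32 + (-5 + 2*g/3)*(877 + g)) (f(g) = 8 + 1/((g + (-5 - g/3))*(g + 877) + 32) = 8 + 1/((-5 + 2*g/3)*(877 + g) + 32) = 8 + 1/(32 + (-5 + 2*g/3)*(877 + g)))
1/f(a) = 1/((-104469 + 16*(-417)² + 13912*(-417))/(-13059 + 2*(-417)² + 1739*(-417))) = 1/((-104469 + 16*173889 - 5801304)/(-13059 + 2*173889 - 725163)) = 1/((-104469 + 2782224 - 5801304)/(-13059 + 347778 - 725163)) = 1/(-3123549/(-390444)) = 1/(-1/390444*(-3123549)) = 1/(1041183/130148) = 130148/1041183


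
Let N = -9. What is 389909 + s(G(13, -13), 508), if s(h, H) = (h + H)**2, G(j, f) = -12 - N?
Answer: 644934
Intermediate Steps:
G(j, f) = -3 (G(j, f) = -12 - 1*(-9) = -12 + 9 = -3)
s(h, H) = (H + h)**2
389909 + s(G(13, -13), 508) = 389909 + (508 - 3)**2 = 389909 + 505**2 = 389909 + 255025 = 644934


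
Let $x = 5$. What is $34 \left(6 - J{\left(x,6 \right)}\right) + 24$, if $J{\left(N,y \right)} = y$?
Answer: $24$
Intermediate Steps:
$34 \left(6 - J{\left(x,6 \right)}\right) + 24 = 34 \left(6 - 6\right) + 24 = 34 \cdot 0 + 24 = 0 + 24 = 24$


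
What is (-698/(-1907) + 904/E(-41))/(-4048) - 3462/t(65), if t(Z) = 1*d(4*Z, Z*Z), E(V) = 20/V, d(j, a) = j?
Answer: -1612897593/125442460 ≈ -12.858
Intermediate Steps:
t(Z) = 4*Z (t(Z) = 1*(4*Z) = 4*Z)
(-698/(-1907) + 904/E(-41))/(-4048) - 3462/t(65) = (-698/(-1907) + 904/((20/(-41))))/(-4048) - 3462/(4*65) = (-698*(-1/1907) + 904/((20*(-1/41))))*(-1/4048) - 3462/260 = (698/1907 + 904/(-20/41))*(-1/4048) - 3462*1/260 = (698/1907 + 904*(-41/20))*(-1/4048) - 1731/130 = (698/1907 - 9266/5)*(-1/4048) - 1731/130 = -17666772/9535*(-1/4048) - 1731/130 = 4416693/9649420 - 1731/130 = -1612897593/125442460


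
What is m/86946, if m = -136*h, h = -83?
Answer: 5644/43473 ≈ 0.12983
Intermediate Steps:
m = 11288 (m = -136*(-83) = 11288)
m/86946 = 11288/86946 = 11288*(1/86946) = 5644/43473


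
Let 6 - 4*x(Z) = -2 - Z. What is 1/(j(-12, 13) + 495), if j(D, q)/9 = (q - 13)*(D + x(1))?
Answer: 1/495 ≈ 0.0020202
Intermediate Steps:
x(Z) = 2 + Z/4 (x(Z) = 3/2 - (-2 - Z)/4 = 3/2 + (½ + Z/4) = 2 + Z/4)
j(D, q) = 9*(-13 + q)*(9/4 + D) (j(D, q) = 9*((q - 13)*(D + (2 + (¼)*1))) = 9*((-13 + q)*(D + (2 + ¼))) = 9*((-13 + q)*(D + 9/4)) = 9*((-13 + q)*(9/4 + D)) = 9*(-13 + q)*(9/4 + D))
1/(j(-12, 13) + 495) = 1/((-1053/4 - 117*(-12) + (81/4)*13 + 9*(-12)*13) + 495) = 1/((-1053/4 + 1404 + 1053/4 - 1404) + 495) = 1/(0 + 495) = 1/495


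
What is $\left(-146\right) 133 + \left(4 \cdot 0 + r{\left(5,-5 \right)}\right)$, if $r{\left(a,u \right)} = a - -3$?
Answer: $-19410$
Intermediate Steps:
$r{\left(a,u \right)} = 3 + a$ ($r{\left(a,u \right)} = a + 3 = 3 + a$)
$\left(-146\right) 133 + \left(4 \cdot 0 + r{\left(5,-5 \right)}\right) = \left(-146\right) 133 + \left(4 \cdot 0 + \left(3 + 5\right)\right) = -19418 + \left(0 + 8\right) = -19418 + 8 = -19410$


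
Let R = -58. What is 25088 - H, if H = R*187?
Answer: 35934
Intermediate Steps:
H = -10846 (H = -58*187 = -10846)
25088 - H = 25088 - 1*(-10846) = 25088 + 10846 = 35934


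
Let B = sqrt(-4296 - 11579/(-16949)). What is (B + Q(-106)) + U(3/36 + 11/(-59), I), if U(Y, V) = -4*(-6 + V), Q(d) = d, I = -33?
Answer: 50 + 5*I*sqrt(49356386297)/16949 ≈ 50.0 + 65.539*I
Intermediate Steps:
B = 5*I*sqrt(49356386297)/16949 (B = sqrt(-4296 - 11579*(-1/16949)) = sqrt(-4296 + 11579/16949) = sqrt(-72801325/16949) = 5*I*sqrt(49356386297)/16949 ≈ 65.539*I)
U(Y, V) = 24 - 4*V
(B + Q(-106)) + U(3/36 + 11/(-59), I) = (5*I*sqrt(49356386297)/16949 - 106) + (24 - 4*(-33)) = (-106 + 5*I*sqrt(49356386297)/16949) + (24 + 132) = (-106 + 5*I*sqrt(49356386297)/16949) + 156 = 50 + 5*I*sqrt(49356386297)/16949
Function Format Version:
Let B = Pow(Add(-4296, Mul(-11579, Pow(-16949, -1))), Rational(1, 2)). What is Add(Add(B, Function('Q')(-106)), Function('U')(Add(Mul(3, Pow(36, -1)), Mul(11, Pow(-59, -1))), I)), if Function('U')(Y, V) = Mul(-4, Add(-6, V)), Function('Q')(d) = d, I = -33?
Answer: Add(50, Mul(Rational(5, 16949), I, Pow(49356386297, Rational(1, 2)))) ≈ Add(50.000, Mul(65.539, I))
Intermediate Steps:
B = Mul(Rational(5, 16949), I, Pow(49356386297, Rational(1, 2))) (B = Pow(Add(-4296, Mul(-11579, Rational(-1, 16949))), Rational(1, 2)) = Pow(Add(-4296, Rational(11579, 16949)), Rational(1, 2)) = Pow(Rational(-72801325, 16949), Rational(1, 2)) = Mul(Rational(5, 16949), I, Pow(49356386297, Rational(1, 2))) ≈ Mul(65.539, I))
Function('U')(Y, V) = Add(24, Mul(-4, V))
Add(Add(B, Function('Q')(-106)), Function('U')(Add(Mul(3, Pow(36, -1)), Mul(11, Pow(-59, -1))), I)) = Add(Add(Mul(Rational(5, 16949), I, Pow(49356386297, Rational(1, 2))), -106), Add(24, Mul(-4, -33))) = Add(Add(-106, Mul(Rational(5, 16949), I, Pow(49356386297, Rational(1, 2)))), Add(24, 132)) = Add(Add(-106, Mul(Rational(5, 16949), I, Pow(49356386297, Rational(1, 2)))), 156) = Add(50, Mul(Rational(5, 16949), I, Pow(49356386297, Rational(1, 2))))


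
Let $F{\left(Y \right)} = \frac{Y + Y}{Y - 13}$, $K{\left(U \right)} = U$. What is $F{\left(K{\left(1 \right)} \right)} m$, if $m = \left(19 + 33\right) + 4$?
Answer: $- \frac{28}{3} \approx -9.3333$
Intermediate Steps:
$F{\left(Y \right)} = \frac{2 Y}{-13 + Y}$
$m = 56$ ($m = 52 + 4 = 56$)
$F{\left(K{\left(1 \right)} \right)} m = 2 \cdot 1 \frac{1}{-13 + 1} \cdot 56 = 2 \cdot 1 \frac{1}{-12} \cdot 56 = 2 \cdot 1 \left(- \frac{1}{12}\right) 56 = \left(- \frac{1}{6}\right) 56 = - \frac{28}{3}$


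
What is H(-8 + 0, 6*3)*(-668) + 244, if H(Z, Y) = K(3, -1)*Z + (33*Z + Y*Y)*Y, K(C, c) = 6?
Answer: -689132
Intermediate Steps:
H(Z, Y) = 6*Z + Y*(Y² + 33*Z) (H(Z, Y) = 6*Z + (33*Z + Y*Y)*Y = 6*Z + (33*Z + Y²)*Y = 6*Z + (Y² + 33*Z)*Y = 6*Z + Y*(Y² + 33*Z))
H(-8 + 0, 6*3)*(-668) + 244 = ((6*3)³ + 6*(-8 + 0) + 33*(6*3)*(-8 + 0))*(-668) + 244 = (18³ + 6*(-8) + 33*18*(-8))*(-668) + 244 = (5832 - 48 - 4752)*(-668) + 244 = 1032*(-668) + 244 = -689376 + 244 = -689132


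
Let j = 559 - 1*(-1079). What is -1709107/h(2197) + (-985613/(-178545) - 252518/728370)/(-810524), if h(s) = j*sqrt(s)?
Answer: -2242683715/351353566903482 - 1709107*sqrt(13)/276822 ≈ -22.261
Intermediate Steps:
j = 1638 (j = 559 + 1079 = 1638)
h(s) = 1638*sqrt(s)
-1709107/h(2197) + (-985613/(-178545) - 252518/728370)/(-810524) = -1709107*sqrt(13)/276822 + (-985613/(-178545) - 252518/728370)/(-810524) = -1709107*sqrt(13)/276822 + (-985613*(-1/178545) - 252518*1/728370)*(-1/810524) = -1709107*sqrt(13)/276822 + (985613/178545 - 126259/364185)*(-1/810524) = -1709107*sqrt(13)/276822 + (4485367430/866978811)*(-1/810524) = -1709107*sqrt(13)/276822 - 2242683715/351353566903482 = -2242683715/351353566903482 - 1709107*sqrt(13)/276822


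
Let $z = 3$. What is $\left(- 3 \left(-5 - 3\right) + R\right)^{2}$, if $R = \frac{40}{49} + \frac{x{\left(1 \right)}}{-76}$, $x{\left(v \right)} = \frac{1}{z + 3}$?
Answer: $\frac{307411475809}{499254336} \approx 615.74$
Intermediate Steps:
$x{\left(v \right)} = \frac{1}{6}$ ($x{\left(v \right)} = \frac{1}{3 + 3} = \frac{1}{6}$)
$R = \frac{18191}{22344}$ ($R = \frac{40}{49} + \frac{1}{6 \left(-76\right)} = 40 \cdot \frac{1}{49} + \frac{1}{6} \left(- \frac{1}{76}\right) = \frac{40}{49} - \frac{1}{456} = \frac{18191}{22344} \approx 0.81413$)
$\left(- 3 \left(-5 - 3\right) + R\right)^{2} = \left(- 3 \left(-5 - 3\right) + \frac{18191}{22344}\right)^{2} = \left(\left(-3\right) \left(-8\right) + \frac{18191}{22344}\right)^{2} = \left(24 + \frac{18191}{22344}\right)^{2} = \left(\frac{554447}{22344}\right)^{2} = \frac{307411475809}{499254336}$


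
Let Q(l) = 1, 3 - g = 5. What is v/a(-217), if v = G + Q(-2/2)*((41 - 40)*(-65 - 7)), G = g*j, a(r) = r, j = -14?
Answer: 44/217 ≈ 0.20276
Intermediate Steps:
g = -2 (g = 3 - 1*5 = 3 - 5 = -2)
G = 28 (G = -2*(-14) = 28)
v = -44 (v = 28 + 1*((41 - 40)*(-65 - 7)) = 28 + 1*(1*(-72)) = 28 + 1*(-72) = 28 - 72 = -44)
v/a(-217) = -44/(-217) = -44*(-1/217) = 44/217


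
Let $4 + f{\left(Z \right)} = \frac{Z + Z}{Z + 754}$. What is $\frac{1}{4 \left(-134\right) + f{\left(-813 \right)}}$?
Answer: $- \frac{59}{30234} \approx -0.0019514$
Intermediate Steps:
$f{\left(Z \right)} = -4 + \frac{2 Z}{754 + Z}$ ($f{\left(Z \right)} = -4 + \frac{Z + Z}{Z + 754} = -4 + \frac{2 Z}{754 + Z}$)
$\frac{1}{4 \left(-134\right) + f{\left(-813 \right)}} = \frac{1}{4 \left(-134\right) + \frac{2 \left(-1508 - -813\right)}{754 - 813}} = \frac{1}{-536 + \frac{2 \left(-1508 + 813\right)}{-59}} = \frac{1}{-536 + 2 \left(- \frac{1}{59}\right) \left(-695\right)} = \frac{1}{-536 + \frac{1390}{59}} = \frac{1}{- \frac{30234}{59}} = - \frac{59}{30234}$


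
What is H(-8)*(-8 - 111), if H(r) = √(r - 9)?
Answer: -119*I*√17 ≈ -490.65*I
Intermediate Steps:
H(r) = √(-9 + r)
H(-8)*(-8 - 111) = √(-9 - 8)*(-8 - 111) = √(-17)*(-119) = (I*√17)*(-119) = -119*I*√17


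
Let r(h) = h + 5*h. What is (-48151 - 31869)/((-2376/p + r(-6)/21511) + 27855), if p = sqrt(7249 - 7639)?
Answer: -7448927228310686300/2593023324667900209 + 1629192582266480*I*sqrt(390)/2593023324667900209 ≈ -2.8727 + 0.012408*I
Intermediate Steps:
r(h) = 6*h
p = I*sqrt(390) (p = sqrt(-390) = I*sqrt(390) ≈ 19.748*I)
(-48151 - 31869)/((-2376/p + r(-6)/21511) + 27855) = (-48151 - 31869)/((-2376*(-I*sqrt(390)/390) + (6*(-6))/21511) + 27855) = -80020/((-(-396)*I*sqrt(390)/65 - 36*1/21511) + 27855) = -80020/((396*I*sqrt(390)/65 - 36/21511) + 27855) = -80020/((-36/21511 + 396*I*sqrt(390)/65) + 27855) = -80020/(599188869/21511 + 396*I*sqrt(390)/65)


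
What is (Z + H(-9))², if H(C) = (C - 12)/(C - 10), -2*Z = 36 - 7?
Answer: 259081/1444 ≈ 179.42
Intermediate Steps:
Z = -29/2 (Z = -(36 - 7)/2 = -½*29 = -29/2 ≈ -14.500)
H(C) = (-12 + C)/(-10 + C)
(Z + H(-9))² = (-29/2 + (-12 - 9)/(-10 - 9))² = (-29/2 - 21/(-19))² = (-29/2 - 1/19*(-21))² = (-29/2 + 21/19)² = (-509/38)² = 259081/1444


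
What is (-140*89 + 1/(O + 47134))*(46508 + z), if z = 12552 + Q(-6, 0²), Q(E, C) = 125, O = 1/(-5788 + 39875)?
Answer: -1184821078544481805/1606656659 ≈ -7.3744e+8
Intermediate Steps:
O = 1/34087 ≈ 2.9337e-5
z = 12677 (z = 12552 + 125 = 12677)
(-140*89 + 1/(O + 47134))*(46508 + z) = (-140*89 + 1/(1/34087 + 47134))*(46508 + 12677) = (-12460 + 1/(1606656659/34087))*59185 = (-12460 + 34087/1606656659)*59185 = -20018941937053/1606656659*59185 = -1184821078544481805/1606656659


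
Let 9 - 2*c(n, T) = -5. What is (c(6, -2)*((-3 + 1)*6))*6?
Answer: -504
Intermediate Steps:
c(n, T) = 7 (c(n, T) = 9/2 - 1/2*(-5) = 9/2 + 5/2 = 7)
(c(6, -2)*((-3 + 1)*6))*6 = (7*((-3 + 1)*6))*6 = (7*(-2*6))*6 = (7*(-12))*6 = -84*6 = -504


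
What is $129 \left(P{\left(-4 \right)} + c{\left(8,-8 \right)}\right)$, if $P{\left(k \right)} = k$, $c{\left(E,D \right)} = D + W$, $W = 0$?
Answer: $-1548$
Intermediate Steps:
$c{\left(E,D \right)} = D$ ($c{\left(E,D \right)} = D + 0 = D$)
$129 \left(P{\left(-4 \right)} + c{\left(8,-8 \right)}\right) = 129 \left(-4 - 8\right) = 129 \left(-12\right) = -1548$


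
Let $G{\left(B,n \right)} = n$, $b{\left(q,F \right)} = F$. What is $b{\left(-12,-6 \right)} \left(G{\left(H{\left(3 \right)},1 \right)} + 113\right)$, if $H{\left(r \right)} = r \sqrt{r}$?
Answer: $-684$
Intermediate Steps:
$H{\left(r \right)} = r^{\frac{3}{2}}$
$b{\left(-12,-6 \right)} \left(G{\left(H{\left(3 \right)},1 \right)} + 113\right) = - 6 \left(1 + 113\right) = \left(-6\right) 114 = -684$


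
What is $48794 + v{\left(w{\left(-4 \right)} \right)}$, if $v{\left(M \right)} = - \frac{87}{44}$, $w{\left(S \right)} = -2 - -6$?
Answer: $\frac{2146849}{44} \approx 48792.0$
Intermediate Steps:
$w{\left(S \right)} = 4$ ($w{\left(S \right)} = -2 + 6 = 4$)
$v{\left(M \right)} = - \frac{87}{44}$ ($v{\left(M \right)} = \left(-87\right) \frac{1}{44} = - \frac{87}{44}$)
$48794 + v{\left(w{\left(-4 \right)} \right)} = 48794 - \frac{87}{44} = \frac{2146849}{44}$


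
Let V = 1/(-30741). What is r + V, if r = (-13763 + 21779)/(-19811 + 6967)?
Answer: -61608175/98709351 ≈ -0.62414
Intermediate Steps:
r = -2004/3211 (r = 8016/(-12844) = 8016*(-1/12844) = -2004/3211 ≈ -0.62410)
V = -1/30741 ≈ -3.2530e-5
r + V = -2004/3211 - 1/30741 = -61608175/98709351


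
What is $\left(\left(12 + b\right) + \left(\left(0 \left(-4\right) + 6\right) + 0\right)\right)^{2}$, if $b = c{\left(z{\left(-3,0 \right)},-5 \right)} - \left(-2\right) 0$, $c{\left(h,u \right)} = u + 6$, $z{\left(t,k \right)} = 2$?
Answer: $361$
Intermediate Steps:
$c{\left(h,u \right)} = 6 + u$
$b = 1$ ($b = \left(6 - 5\right) - \left(-2\right) 0 = 1 - 0 = 1 + 0 = 1$)
$\left(\left(12 + b\right) + \left(\left(0 \left(-4\right) + 6\right) + 0\right)\right)^{2} = \left(\left(12 + 1\right) + \left(\left(0 \left(-4\right) + 6\right) + 0\right)\right)^{2} = \left(13 + \left(\left(0 + 6\right) + 0\right)\right)^{2} = \left(13 + \left(6 + 0\right)\right)^{2} = \left(13 + 6\right)^{2} = 19^{2} = 361$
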